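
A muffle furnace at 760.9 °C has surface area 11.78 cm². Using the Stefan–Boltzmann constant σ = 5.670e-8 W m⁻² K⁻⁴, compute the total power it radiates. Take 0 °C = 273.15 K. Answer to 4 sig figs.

T = 760.9 °C + 273.15 = 1034.05 K.
Area A = 11.78 cm² = 1.178×10⁻³ m².
P = σAT⁴ = 5.670×10⁻⁸ × 1.178×10⁻³ × (1034.05)⁴ = 76.37 W.

P ≈ 76.37 W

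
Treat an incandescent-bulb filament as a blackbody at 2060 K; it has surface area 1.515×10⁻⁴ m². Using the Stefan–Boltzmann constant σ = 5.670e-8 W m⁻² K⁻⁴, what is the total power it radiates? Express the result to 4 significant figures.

P ≈ 154.7 W

Area A = 1.515×10⁻⁴ m².
P = σAT⁴ = 5.670×10⁻⁸ × 1.515×10⁻⁴ × (2060)⁴ = 154.7 W.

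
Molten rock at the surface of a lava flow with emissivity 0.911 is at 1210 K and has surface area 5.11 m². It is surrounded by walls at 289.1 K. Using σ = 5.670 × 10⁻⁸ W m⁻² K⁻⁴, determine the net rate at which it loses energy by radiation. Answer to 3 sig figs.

Area A = 5.11 m².
Net radiated power P_net = εσA(T⁴ − T₀⁴) = 0.911×5.670×10⁻⁸×5.11×(1210⁴ − 289.1⁴).
T⁴ − T₀⁴ = 2.14359×10¹² − 6.98542×10⁹ = 2.13660×10¹² K⁴, so P_net = 5.64×10⁵ W.

Net loss ≈ 5.64×10⁵ W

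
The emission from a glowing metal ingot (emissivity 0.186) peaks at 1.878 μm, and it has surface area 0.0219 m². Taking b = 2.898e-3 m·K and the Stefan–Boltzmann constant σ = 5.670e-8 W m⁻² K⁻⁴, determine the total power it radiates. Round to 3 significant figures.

P ≈ 1.31×10³ W

Wien's law: T = b/λ_max = 2.898×10⁻³/1.878×10⁻⁶ = 1543.13 K.
Area A = 0.0219 m².
Then P = εσAT⁴ = 0.186×5.670×10⁻⁸×0.0219×(1543.13)⁴ = 1.31×10³ W.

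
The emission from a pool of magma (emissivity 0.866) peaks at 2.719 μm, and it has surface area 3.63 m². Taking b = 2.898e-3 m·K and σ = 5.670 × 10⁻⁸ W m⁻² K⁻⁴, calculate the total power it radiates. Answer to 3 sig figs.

P ≈ 2.30×10⁵ W

Wien's law: T = b/λ_max = 2.898×10⁻³/2.719×10⁻⁶ = 1065.83 K.
Area A = 3.63 m².
Then P = εσAT⁴ = 0.866×5.670×10⁻⁸×3.63×(1065.83)⁴ = 2.30×10⁵ W.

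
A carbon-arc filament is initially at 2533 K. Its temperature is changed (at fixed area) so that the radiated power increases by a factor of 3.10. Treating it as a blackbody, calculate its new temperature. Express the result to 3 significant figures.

P ∝ T⁴, so T₂/T₁ = (P₂/P₁)^(1/4) = (3.10)^(1/4) = 1.32691.
T₂ = 2533 × 1.32691 = 3.36×10³ K.

T₂ ≈ 3.36×10³ K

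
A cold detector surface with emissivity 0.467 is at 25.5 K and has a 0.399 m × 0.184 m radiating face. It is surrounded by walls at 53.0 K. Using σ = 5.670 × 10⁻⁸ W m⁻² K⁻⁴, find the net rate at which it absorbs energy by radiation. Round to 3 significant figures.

Net gain ≈ 0.0145 W

Area A = 0.399 × 0.184 = 0.073416 m².
Net radiated power P_net = εσA(T⁴ − T₀⁴) = 0.467×5.670×10⁻⁸×0.073416×(25.5⁴ − 53.0⁴).
T⁴ − T₀⁴ = 4.22825×10⁵ − 7.89048×10⁶ = -7.46766×10⁶ K⁴, so P_net = -0.0145 W — negative, meaning a net gain of 0.0145 W.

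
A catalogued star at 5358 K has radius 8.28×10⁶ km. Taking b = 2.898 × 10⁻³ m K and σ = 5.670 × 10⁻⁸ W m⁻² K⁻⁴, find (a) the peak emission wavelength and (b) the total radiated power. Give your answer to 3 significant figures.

(a) λ_max = b/T = 2.898×10⁻³/5358 = 5.409×10⁻⁷ m = 541 nm.
Surface area A = 4πR² = 4π(8.28×10⁹ m)² = 8.61530×10²⁰ m².
(b) P = σAT⁴ = 5.670×10⁻⁸×8.61530×10²⁰×(5358)⁴ = 4.03×10²⁸ W.

λ_max ≈ 541 nm; P ≈ 4.03×10²⁸ W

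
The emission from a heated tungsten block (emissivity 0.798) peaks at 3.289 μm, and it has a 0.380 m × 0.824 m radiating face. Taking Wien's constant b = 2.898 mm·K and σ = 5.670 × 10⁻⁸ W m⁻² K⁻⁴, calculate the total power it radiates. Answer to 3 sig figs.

P ≈ 8.54×10³ W

Wien's law: T = b/λ_max = 2.898×10⁻³/3.289×10⁻⁶ = 881.119 K.
Area A = 0.380 × 0.824 = 0.31312 m².
Then P = εσAT⁴ = 0.798×5.670×10⁻⁸×0.31312×(881.119)⁴ = 8.54×10³ W.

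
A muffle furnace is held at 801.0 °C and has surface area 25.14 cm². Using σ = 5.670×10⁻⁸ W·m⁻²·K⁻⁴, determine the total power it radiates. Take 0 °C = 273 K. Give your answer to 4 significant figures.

P ≈ 189.7 W

T = 801.0 °C + 273 = 1074.0 K.
Area A = 25.14 cm² = 2.514×10⁻³ m².
P = σAT⁴ = 5.670×10⁻⁸ × 2.514×10⁻³ × (1074.0)⁴ = 189.7 W.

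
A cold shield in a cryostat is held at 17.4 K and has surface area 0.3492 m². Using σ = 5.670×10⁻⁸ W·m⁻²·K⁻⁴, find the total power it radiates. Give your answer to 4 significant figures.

P ≈ 1.815×10⁻³ W

Area A = 0.3492 m².
P = σAT⁴ = 5.670×10⁻⁸ × 0.3492 × (17.4)⁴ = 1.815×10⁻³ W.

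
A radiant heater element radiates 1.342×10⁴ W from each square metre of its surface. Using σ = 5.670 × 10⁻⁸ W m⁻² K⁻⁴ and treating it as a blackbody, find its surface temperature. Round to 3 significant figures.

I = σT⁴, so T = (I/σ)^(1/4) = (1.342×10⁴/(5.670×10⁻⁸))^(1/4) = 697 K.

T ≈ 697 K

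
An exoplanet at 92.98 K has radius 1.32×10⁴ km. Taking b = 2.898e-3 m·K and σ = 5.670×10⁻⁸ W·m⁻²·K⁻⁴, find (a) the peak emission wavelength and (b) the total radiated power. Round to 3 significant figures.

λ_max ≈ 31.2 μm; P ≈ 9.28×10¹⁵ W

(a) λ_max = b/T = 2.898×10⁻³/92.98 = 3.117×10⁻⁵ m = 31.2 μm.
Surface area A = 4πR² = 4π(1.32×10⁷ m)² = 2.18956×10¹⁵ m².
(b) P = σAT⁴ = 5.670×10⁻⁸×2.18956×10¹⁵×(92.98)⁴ = 9.28×10¹⁵ W.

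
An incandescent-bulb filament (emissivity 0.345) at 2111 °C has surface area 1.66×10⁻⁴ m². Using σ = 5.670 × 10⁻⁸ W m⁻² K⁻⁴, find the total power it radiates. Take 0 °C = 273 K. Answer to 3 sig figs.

P ≈ 105 W

T = 2111 °C + 273 = 2384 K.
Area A = 1.66×10⁻⁴ m².
P = εσAT⁴ = 0.345 × 5.670×10⁻⁸ × 1.66×10⁻⁴ × (2384)⁴ = 105 W.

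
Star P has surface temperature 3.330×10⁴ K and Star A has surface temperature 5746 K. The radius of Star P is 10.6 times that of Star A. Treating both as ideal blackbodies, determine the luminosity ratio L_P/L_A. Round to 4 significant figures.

L_P/L_A ≈ 1.267×10⁵

L ∝ R²T⁴, so L_P/L_A = (R_P/R_A)²(T_P/T_A)⁴ = (10.6)² × (3.330×10⁴/5746)⁴ = 112.36 × 1128.01 = 1.267×10⁵.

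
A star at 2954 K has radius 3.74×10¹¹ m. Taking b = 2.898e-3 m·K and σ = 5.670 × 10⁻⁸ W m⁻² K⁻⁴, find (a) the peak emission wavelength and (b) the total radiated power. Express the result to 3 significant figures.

(a) λ_max = b/T = 2.898×10⁻³/2954 = 9.810×10⁻⁷ m = 981 nm.
Surface area A = 4πR² = 4π(3.74×10¹¹ m)² = 1.75773×10²⁴ m².
(b) P = σAT⁴ = 5.670×10⁻⁸×1.75773×10²⁴×(2954)⁴ = 7.59×10³⁰ W.

λ_max ≈ 981 nm; P ≈ 7.59×10³⁰ W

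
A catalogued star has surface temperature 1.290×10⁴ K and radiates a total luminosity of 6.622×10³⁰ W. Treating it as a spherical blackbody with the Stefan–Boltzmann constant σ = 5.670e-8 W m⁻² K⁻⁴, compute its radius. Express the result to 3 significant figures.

L = 4πR²σT⁴ ⇒ R = √(L/(4πσT⁴)).
σT⁴ = 1.57015×10⁹ W/m², so R = √(6.622×10³⁰/(4π×1.57015×10⁹)) = 1.83×10¹⁰ m.

R ≈ 1.83×10¹⁰ m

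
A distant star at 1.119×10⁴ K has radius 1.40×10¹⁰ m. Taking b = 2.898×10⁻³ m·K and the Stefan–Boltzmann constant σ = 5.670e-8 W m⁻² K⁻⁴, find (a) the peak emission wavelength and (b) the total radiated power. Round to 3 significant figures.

(a) λ_max = b/T = 2.898×10⁻³/1.119×10⁴ = 2.590×10⁻⁷ m = 259 nm.
Surface area A = 4πR² = 4π(1.40×10¹⁰ m)² = 2.46301×10²¹ m².
(b) P = σAT⁴ = 5.670×10⁻⁸×2.46301×10²¹×(1.119×10⁴)⁴ = 2.19×10³⁰ W.

λ_max ≈ 259 nm; P ≈ 2.19×10³⁰ W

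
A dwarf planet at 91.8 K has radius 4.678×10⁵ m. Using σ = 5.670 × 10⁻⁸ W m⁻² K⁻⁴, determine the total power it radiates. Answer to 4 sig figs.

P ≈ 1.107×10¹³ W

Surface area A = 4πR² = 4π(4.678×10⁵ m)² = 2.74998×10¹² m².
P = σAT⁴ = 5.670×10⁻⁸ × 2.74998×10¹² × (91.8)⁴ = 1.107×10¹³ W.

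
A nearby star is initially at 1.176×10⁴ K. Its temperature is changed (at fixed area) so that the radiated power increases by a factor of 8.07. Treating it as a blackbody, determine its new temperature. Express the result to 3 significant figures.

P ∝ T⁴, so T₂/T₁ = (P₂/P₁)^(1/4) = (8.07)^(1/4) = 1.68546.
T₂ = 1.176×10⁴ × 1.68546 = 1.98×10⁴ K.

T₂ ≈ 1.98×10⁴ K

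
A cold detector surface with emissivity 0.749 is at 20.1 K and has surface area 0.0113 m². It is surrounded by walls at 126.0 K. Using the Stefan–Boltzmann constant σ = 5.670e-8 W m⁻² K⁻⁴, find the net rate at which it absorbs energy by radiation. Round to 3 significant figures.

Net gain ≈ 0.121 W

Area A = 0.0113 m².
Net radiated power P_net = εσA(T⁴ − T₀⁴) = 0.749×5.670×10⁻⁸×0.0113×(20.1⁴ − 126.0⁴).
T⁴ − T₀⁴ = 1.63224×10⁵ − 2.52047×10⁸ = -2.51884×10⁸ K⁴, so P_net = -0.121 W — negative, meaning a net gain of 0.121 W.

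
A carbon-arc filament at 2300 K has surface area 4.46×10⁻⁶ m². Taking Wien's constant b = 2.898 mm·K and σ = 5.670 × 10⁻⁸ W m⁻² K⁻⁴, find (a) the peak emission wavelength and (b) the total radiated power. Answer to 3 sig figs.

λ_max ≈ 1.26 μm; P ≈ 7.08 W

(a) λ_max = b/T = 2.898×10⁻³/2300 = 1.260×10⁻⁶ m = 1.26 μm.
Area A = 4.46×10⁻⁶ m².
(b) P = σAT⁴ = 5.670×10⁻⁸×4.46×10⁻⁶×(2300)⁴ = 7.08 W.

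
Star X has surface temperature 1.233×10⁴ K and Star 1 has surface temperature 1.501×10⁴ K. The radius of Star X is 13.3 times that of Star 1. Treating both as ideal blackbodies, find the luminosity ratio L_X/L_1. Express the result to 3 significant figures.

L ∝ R²T⁴, so L_X/L_1 = (R_X/R_1)²(T_X/T_1)⁴ = (13.3)² × (1.233×10⁴/1.501×10⁴)⁴ = 176.89 × 0.455333 = 80.5.

L_X/L_1 ≈ 80.5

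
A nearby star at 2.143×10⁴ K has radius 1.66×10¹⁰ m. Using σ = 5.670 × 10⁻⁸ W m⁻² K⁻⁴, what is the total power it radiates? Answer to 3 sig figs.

P ≈ 4.14×10³¹ W

Surface area A = 4πR² = 4π(1.66×10¹⁰ m)² = 3.46279×10²¹ m².
P = σAT⁴ = 5.670×10⁻⁸ × 3.46279×10²¹ × (2.143×10⁴)⁴ = 4.14×10³¹ W.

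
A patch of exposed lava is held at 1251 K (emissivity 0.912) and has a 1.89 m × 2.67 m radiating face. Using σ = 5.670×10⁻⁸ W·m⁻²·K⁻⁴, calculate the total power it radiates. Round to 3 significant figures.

P ≈ 6.39×10⁵ W

Area A = 1.89 × 2.67 = 5.0463 m².
P = εσAT⁴ = 0.912 × 5.670×10⁻⁸ × 5.0463 × (1251)⁴ = 6.39×10⁵ W.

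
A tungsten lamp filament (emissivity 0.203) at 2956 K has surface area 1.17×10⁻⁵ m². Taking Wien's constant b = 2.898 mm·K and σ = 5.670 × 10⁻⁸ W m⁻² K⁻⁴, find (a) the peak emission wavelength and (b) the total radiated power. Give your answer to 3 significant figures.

(a) λ_max = b/T = 2.898×10⁻³/2956 = 9.804×10⁻⁷ m = 980 nm.
Area A = 1.17×10⁻⁵ m².
(b) P = εσAT⁴ = 0.203×5.670×10⁻⁸×1.17×10⁻⁵×(2956)⁴ = 10.3 W.

λ_max ≈ 980 nm; P ≈ 10.3 W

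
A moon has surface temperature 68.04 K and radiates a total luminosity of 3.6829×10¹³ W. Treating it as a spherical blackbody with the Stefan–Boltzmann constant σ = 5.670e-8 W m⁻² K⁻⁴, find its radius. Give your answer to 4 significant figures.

L = 4πR²σT⁴ ⇒ R = √(L/(4πσT⁴)).
σT⁴ = 1.21518 W/m², so R = √(3.6829×10¹³/(4π×1.21518)) = 1.553×10⁶ m.

R ≈ 1.553×10⁶ m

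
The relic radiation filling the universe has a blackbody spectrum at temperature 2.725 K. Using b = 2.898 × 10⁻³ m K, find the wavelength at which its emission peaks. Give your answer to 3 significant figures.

λ_max ≈ 1.06×10⁻³ m

Wien's displacement law: λ_max = b/T = (2.898×10⁻³ m·K)/(2.725 K) = 1.063×10⁻³ m.
That is 1.06×10⁻³ m, in the microwave range.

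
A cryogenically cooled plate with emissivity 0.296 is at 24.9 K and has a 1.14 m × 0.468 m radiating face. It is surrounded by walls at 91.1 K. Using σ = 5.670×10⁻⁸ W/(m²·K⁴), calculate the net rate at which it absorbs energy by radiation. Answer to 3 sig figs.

Net gain ≈ 0.613 W

Area A = 1.14 × 0.468 = 0.53352 m².
Net radiated power P_net = εσA(T⁴ − T₀⁴) = 0.296×5.670×10⁻⁸×0.53352×(24.9⁴ − 91.1⁴).
T⁴ − T₀⁴ = 3.84412×10⁵ − 6.88769×10⁷ = -6.84925×10⁷ K⁴, so P_net = -0.613 W — negative, meaning a net gain of 0.613 W.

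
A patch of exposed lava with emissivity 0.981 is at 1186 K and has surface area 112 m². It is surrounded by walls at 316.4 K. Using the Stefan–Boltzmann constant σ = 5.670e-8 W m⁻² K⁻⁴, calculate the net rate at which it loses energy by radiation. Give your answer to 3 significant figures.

Area A = 112 m².
Net radiated power P_net = εσA(T⁴ − T₀⁴) = 0.981×5.670×10⁻⁸×112×(1186⁴ − 316.4⁴).
T⁴ − T₀⁴ = 1.97851×10¹² − 1.00218×10¹⁰ = 1.96849×10¹² K⁴, so P_net = 1.23×10⁷ W.

Net loss ≈ 1.23×10⁷ W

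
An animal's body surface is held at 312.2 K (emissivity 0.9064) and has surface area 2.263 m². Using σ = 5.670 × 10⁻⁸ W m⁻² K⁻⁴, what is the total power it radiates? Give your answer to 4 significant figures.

P ≈ 1105 W

Area A = 2.263 m².
P = εσAT⁴ = 0.9064 × 5.670×10⁻⁸ × 2.263 × (312.2)⁴ = 1105 W.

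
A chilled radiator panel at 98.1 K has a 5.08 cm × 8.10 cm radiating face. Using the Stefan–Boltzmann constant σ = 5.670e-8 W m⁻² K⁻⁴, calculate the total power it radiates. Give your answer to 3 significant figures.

Area A = 0.0508 × 0.0810 = 4.1148×10⁻³ m².
P = σAT⁴ = 5.670×10⁻⁸ × 4.1148×10⁻³ × (98.1)⁴ = 0.0216 W.

P ≈ 0.0216 W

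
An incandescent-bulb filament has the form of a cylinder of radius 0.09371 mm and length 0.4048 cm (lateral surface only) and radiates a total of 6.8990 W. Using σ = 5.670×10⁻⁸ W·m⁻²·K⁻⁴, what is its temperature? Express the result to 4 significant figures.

T ≈ 2673 K

Lateral area A = 2πrL = 2π×9.371×10⁻⁵×4.048×10⁻³ = 2.38345×10⁻⁶ m².
P = σAT⁴ ⇒ T = (P/(σA))^(1/4) = (6.8990/(5.670×10⁻⁸×2.38345×10⁻⁶))^(1/4) = 2673 K.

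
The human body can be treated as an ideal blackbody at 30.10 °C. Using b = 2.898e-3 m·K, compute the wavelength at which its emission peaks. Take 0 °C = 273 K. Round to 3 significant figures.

λ_max ≈ 9.56 μm

T = 30.10 °C + 273 = 303.10 K.
Wien's displacement law: λ_max = b/T = (2.898×10⁻³ m·K)/(303.10 K) = 9.561×10⁻⁶ m.
That is 9.56 μm, in the infrared range.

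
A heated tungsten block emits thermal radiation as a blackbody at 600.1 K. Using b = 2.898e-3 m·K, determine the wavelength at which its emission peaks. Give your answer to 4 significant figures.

λ_max ≈ 4.829 μm

Wien's displacement law: λ_max = b/T = (2.898×10⁻³ m·K)/(600.1 K) = 4.8292×10⁻⁶ m.
That is 4.829 μm, in the infrared range.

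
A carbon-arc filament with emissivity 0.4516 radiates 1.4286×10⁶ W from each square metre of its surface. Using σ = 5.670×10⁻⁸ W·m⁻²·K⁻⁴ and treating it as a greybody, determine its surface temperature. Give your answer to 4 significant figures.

I = εσT⁴, so T = (I/εσ)^(1/4) = (1.4286×10⁶/(0.4516×5.670×10⁻⁸))^(1/4) = 2733 K.

T ≈ 2733 K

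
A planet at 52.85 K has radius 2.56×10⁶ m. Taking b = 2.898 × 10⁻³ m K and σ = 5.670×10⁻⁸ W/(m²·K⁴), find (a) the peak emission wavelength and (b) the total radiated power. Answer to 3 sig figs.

λ_max ≈ 54.8 μm; P ≈ 3.64×10¹³ W

(a) λ_max = b/T = 2.898×10⁻³/52.85 = 5.483×10⁻⁵ m = 54.8 μm.
Surface area A = 4πR² = 4π(2.56×10⁶ m)² = 8.23550×10¹³ m².
(b) P = σAT⁴ = 5.670×10⁻⁸×8.23550×10¹³×(52.85)⁴ = 3.64×10¹³ W.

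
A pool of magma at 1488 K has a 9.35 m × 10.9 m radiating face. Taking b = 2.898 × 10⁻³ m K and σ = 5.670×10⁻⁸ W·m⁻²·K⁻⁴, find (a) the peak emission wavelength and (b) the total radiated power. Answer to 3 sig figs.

(a) λ_max = b/T = 2.898×10⁻³/1488 = 1.948×10⁻⁶ m = 1.95×10³ nm.
Area A = 9.35 × 10.9 = 101.915 m².
(b) P = σAT⁴ = 5.670×10⁻⁸×101.915×(1488)⁴ = 2.83×10⁷ W.

λ_max ≈ 1.95×10³ nm; P ≈ 2.83×10⁷ W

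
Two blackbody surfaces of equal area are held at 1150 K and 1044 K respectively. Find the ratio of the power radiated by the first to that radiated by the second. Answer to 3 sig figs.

With equal areas, P₁/P₂ = (T₁/T₂)⁴ = (1150/1044)⁴ = 1.47.

P₁/P₂ ≈ 1.47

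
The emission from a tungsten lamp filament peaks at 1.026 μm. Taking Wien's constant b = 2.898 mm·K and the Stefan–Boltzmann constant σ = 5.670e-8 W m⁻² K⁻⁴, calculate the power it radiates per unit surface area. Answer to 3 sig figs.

Wien's law: T = b/λ_max = 2.898×10⁻³/1.026×10⁻⁶ = 2824.56 K.
Then I = σT⁴ = 5.670×10⁻⁸×(2824.56)⁴ = 3.61×10⁶ W/m².

I ≈ 3.61×10⁶ W/m²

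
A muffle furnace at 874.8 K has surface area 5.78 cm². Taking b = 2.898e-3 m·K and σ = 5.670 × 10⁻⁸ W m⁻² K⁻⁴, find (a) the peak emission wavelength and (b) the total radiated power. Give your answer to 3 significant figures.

λ_max ≈ 3.31 μm; P ≈ 19.2 W

(a) λ_max = b/T = 2.898×10⁻³/874.8 = 3.313×10⁻⁶ m = 3.31 μm.
Area A = 5.78 cm² = 5.78×10⁻⁴ m².
(b) P = σAT⁴ = 5.670×10⁻⁸×5.78×10⁻⁴×(874.8)⁴ = 19.2 W.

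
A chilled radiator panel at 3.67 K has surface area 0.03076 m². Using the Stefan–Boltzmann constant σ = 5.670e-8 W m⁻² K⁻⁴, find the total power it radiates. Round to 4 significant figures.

P ≈ 3.164×10⁻⁷ W

Area A = 0.03076 m².
P = σAT⁴ = 5.670×10⁻⁸ × 0.03076 × (3.67)⁴ = 3.164×10⁻⁷ W.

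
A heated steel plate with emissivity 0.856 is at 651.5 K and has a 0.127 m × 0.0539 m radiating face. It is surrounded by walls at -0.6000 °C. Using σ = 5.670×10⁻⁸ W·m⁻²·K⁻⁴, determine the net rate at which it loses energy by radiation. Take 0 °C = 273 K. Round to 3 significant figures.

Surroundings: T = -0.6000 °C + 273 = 272.4000 K.
Area A = 0.127 × 0.0539 = 6.8453×10⁻³ m².
Net radiated power P_net = εσA(T⁴ − T₀⁴) = 0.856×5.670×10⁻⁸×6.8453×10⁻³×(651.5⁴ − 272.4000⁴).
T⁴ − T₀⁴ = 1.80160×10¹¹ − 5.50590×10⁹ = 1.74654×10¹¹ K⁴, so P_net = 58.0 W.

Net loss ≈ 58.0 W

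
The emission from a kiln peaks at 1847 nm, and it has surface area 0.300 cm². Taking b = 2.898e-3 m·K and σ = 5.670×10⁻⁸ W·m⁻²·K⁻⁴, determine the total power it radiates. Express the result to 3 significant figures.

Wien's law: T = b/λ_max = 2.898×10⁻³/1.847×10⁻⁶ = 1569.03 K.
Area A = 0.300 cm² = 3.00×10⁻⁵ m².
Then P = σAT⁴ = 5.670×10⁻⁸×3.00×10⁻⁵×(1569.03)⁴ = 10.3 W.

P ≈ 10.3 W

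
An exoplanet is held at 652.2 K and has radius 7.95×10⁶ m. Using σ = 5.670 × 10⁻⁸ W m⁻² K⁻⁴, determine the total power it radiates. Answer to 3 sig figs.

Surface area A = 4πR² = 4π(7.95×10⁶ m)² = 7.94226×10¹⁴ m².
P = σAT⁴ = 5.670×10⁻⁸ × 7.94226×10¹⁴ × (652.2)⁴ = 8.15×10¹⁸ W.

P ≈ 8.15×10¹⁸ W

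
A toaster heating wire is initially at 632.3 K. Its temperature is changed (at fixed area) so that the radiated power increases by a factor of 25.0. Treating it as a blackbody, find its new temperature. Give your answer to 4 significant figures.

T₂ ≈ 1414 K

P ∝ T⁴, so T₂/T₁ = (P₂/P₁)^(1/4) = (25.0)^(1/4) = 2.23607.
T₂ = 632.3 × 2.23607 = 1414 K.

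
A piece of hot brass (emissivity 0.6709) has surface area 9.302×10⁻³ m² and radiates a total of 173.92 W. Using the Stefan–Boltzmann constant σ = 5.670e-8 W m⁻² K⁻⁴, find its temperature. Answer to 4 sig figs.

T ≈ 837.3 K

Area A = 9.302×10⁻³ m².
P = εσAT⁴ ⇒ T = (P/(εσA))^(1/4) = (173.92/(0.6709×5.670×10⁻⁸×9.302×10⁻³))^(1/4) = 837.3 K.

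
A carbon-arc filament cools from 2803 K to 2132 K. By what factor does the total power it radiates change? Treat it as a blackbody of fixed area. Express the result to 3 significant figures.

P ∝ T⁴, so P₂/P₁ = (T₂/T₁)⁴ = (2132/2803)⁴ = (0.760614)⁴ = 0.335.

P₂/P₁ ≈ 0.335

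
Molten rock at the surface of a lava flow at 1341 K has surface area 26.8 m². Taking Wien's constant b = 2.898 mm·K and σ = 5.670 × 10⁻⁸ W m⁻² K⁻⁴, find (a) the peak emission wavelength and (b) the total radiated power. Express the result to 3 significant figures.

λ_max ≈ 2.16 μm; P ≈ 4.91×10⁶ W

(a) λ_max = b/T = 2.898×10⁻³/1341 = 2.161×10⁻⁶ m = 2.16 μm.
Area A = 26.8 m².
(b) P = σAT⁴ = 5.670×10⁻⁸×26.8×(1341)⁴ = 4.91×10⁶ W.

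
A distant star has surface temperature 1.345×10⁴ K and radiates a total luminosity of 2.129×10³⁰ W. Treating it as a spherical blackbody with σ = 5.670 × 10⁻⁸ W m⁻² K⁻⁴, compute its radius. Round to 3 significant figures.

L = 4πR²σT⁴ ⇒ R = √(L/(4πσT⁴)).
σT⁴ = 1.85555×10⁹ W/m², so R = √(2.129×10³⁰/(4π×1.85555×10⁹)) = 9.56×10⁹ m.

R ≈ 9.56×10⁹ m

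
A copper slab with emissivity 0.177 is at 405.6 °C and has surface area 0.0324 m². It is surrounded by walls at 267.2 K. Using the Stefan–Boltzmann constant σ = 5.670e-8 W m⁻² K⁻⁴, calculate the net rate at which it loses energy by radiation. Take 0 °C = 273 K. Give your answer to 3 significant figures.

Net loss ≈ 67.3 W

T = 405.6 °C + 273 = 678.6 K.
Area A = 0.0324 m².
Net radiated power P_net = εσA(T⁴ − T₀⁴) = 0.177×5.670×10⁻⁸×0.0324×(678.6⁴ − 267.2⁴).
T⁴ − T₀⁴ = 2.12058×10¹¹ − 5.09737×10⁹ = 2.06961×10¹¹ K⁴, so P_net = 67.3 W.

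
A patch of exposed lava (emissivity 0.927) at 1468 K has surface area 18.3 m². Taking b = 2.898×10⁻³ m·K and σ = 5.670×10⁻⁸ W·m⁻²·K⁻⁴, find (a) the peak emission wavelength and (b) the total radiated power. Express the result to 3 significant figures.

(a) λ_max = b/T = 2.898×10⁻³/1468 = 1.974×10⁻⁶ m = 1.97 μm.
Area A = 18.3 m².
(b) P = εσAT⁴ = 0.927×5.670×10⁻⁸×18.3×(1468)⁴ = 4.47×10⁶ W.

λ_max ≈ 1.97 μm; P ≈ 4.47×10⁶ W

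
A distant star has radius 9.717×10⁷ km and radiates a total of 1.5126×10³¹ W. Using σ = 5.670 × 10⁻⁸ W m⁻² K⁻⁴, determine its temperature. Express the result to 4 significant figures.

Surface area A = 4πR² = 4π(9.717×10¹⁰ m)² = 1.18652×10²³ m².
P = σAT⁴ ⇒ T = (P/(σA))^(1/4) = (1.5126×10³¹/(5.670×10⁻⁸×1.18652×10²³))^(1/4) = 6886 K.

T ≈ 6886 K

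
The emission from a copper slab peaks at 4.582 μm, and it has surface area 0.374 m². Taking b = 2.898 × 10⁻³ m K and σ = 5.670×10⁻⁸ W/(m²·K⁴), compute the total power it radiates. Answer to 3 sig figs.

Wien's law: T = b/λ_max = 2.898×10⁻³/4.582×10⁻⁶ = 632.475 K.
Area A = 0.374 m².
Then P = σAT⁴ = 5.670×10⁻⁸×0.374×(632.475)⁴ = 3.39×10³ W.

P ≈ 3.39×10³ W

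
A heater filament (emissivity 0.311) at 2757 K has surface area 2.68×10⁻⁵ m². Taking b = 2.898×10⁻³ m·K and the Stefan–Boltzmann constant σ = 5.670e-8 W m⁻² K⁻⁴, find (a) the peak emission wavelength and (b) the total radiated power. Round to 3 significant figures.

λ_max ≈ 1.05 μm; P ≈ 27.3 W

(a) λ_max = b/T = 2.898×10⁻³/2757 = 1.051×10⁻⁶ m = 1.05 μm.
Area A = 2.68×10⁻⁵ m².
(b) P = εσAT⁴ = 0.311×5.670×10⁻⁸×2.68×10⁻⁵×(2757)⁴ = 27.3 W.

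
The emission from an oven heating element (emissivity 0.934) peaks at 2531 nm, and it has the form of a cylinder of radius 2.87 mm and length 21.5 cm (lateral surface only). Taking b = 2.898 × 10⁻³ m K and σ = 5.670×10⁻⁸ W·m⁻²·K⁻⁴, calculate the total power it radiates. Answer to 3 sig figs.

Wien's law: T = b/λ_max = 2.898×10⁻³/2.531×10⁻⁶ = 1145.00 K.
Lateral area A = 2πrL = 2π×2.87×10⁻³×0.215 = 3.87704×10⁻³ m².
Then P = εσAT⁴ = 0.934×5.670×10⁻⁸×3.87704×10⁻³×(1145.00)⁴ = 353 W.

P ≈ 353 W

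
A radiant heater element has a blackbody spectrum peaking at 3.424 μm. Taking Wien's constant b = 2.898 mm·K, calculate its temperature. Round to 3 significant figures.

T ≈ 846 K

Wien's law gives T = b/λ_max = (2.898×10⁻³ m·K)/(3.424×10⁻⁶ m) = 846 K.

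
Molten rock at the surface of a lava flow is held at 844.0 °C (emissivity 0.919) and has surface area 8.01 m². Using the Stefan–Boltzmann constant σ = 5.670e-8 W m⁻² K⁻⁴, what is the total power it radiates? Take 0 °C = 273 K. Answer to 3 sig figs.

P ≈ 6.50×10⁵ W

T = 844.0 °C + 273 = 1117.0 K.
Area A = 8.01 m².
P = εσAT⁴ = 0.919 × 5.670×10⁻⁸ × 8.01 × (1117.0)⁴ = 6.50×10⁵ W.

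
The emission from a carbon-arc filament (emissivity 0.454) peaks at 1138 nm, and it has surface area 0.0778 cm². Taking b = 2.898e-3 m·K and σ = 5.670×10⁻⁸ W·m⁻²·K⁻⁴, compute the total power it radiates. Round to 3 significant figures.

Wien's law: T = b/λ_max = 2.898×10⁻³/1.138×10⁻⁶ = 2546.57 K.
Area A = 0.0778 cm² = 7.78×10⁻⁶ m².
Then P = εσAT⁴ = 0.454×5.670×10⁻⁸×7.78×10⁻⁶×(2546.57)⁴ = 8.42 W.

P ≈ 8.42 W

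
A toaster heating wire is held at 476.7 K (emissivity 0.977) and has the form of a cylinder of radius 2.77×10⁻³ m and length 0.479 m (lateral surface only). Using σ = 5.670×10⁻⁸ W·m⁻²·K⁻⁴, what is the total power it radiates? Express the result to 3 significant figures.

Lateral area A = 2πrL = 2π×2.77×10⁻³×0.479 = 8.33672×10⁻³ m².
P = εσAT⁴ = 0.977 × 5.670×10⁻⁸ × 8.33672×10⁻³ × (476.7)⁴ = 23.8 W.

P ≈ 23.8 W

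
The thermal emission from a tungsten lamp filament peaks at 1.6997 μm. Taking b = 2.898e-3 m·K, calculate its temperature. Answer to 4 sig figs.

Wien's law gives T = b/λ_max = (2.898×10⁻³ m·K)/(1.6997×10⁻⁶ m) = 1705 K.

T ≈ 1705 K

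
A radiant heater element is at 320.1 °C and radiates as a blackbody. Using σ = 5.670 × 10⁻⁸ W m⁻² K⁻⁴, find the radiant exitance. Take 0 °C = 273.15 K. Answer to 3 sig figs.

I ≈ 7.02×10³ W/m²

T = 320.1 °C + 273.15 = 593.25 K.
Stefan–Boltzmann: I = σT⁴ = 5.670×10⁻⁸ × (593.25)⁴ = 7.02×10³ W/m².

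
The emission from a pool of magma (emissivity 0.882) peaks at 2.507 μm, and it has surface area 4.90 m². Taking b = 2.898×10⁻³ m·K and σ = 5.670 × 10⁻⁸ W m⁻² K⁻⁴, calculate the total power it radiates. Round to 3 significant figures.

Wien's law: T = b/λ_max = 2.898×10⁻³/2.507×10⁻⁶ = 1155.96 K.
Area A = 4.90 m².
Then P = εσAT⁴ = 0.882×5.670×10⁻⁸×4.90×(1155.96)⁴ = 4.38×10⁵ W.

P ≈ 4.38×10⁵ W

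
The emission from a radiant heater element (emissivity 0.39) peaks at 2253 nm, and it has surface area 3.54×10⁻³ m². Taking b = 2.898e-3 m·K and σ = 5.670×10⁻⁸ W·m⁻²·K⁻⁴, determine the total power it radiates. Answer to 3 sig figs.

P ≈ 214 W

Wien's law: T = b/λ_max = 2.898×10⁻³/2.253×10⁻⁶ = 1286.28 K.
Area A = 3.54×10⁻³ m².
Then P = εσAT⁴ = 0.39×5.670×10⁻⁸×3.54×10⁻³×(1286.28)⁴ = 214 W.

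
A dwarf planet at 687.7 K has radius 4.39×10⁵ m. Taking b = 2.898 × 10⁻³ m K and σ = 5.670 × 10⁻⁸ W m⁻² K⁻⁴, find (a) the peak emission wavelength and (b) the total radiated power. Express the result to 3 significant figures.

(a) λ_max = b/T = 2.898×10⁻³/687.7 = 4.214×10⁻⁶ m = 4.21 μm.
Surface area A = 4πR² = 4π(4.39×10⁵ m)² = 2.42180×10¹² m².
(b) P = σAT⁴ = 5.670×10⁻⁸×2.42180×10¹²×(687.7)⁴ = 3.07×10¹⁶ W.

λ_max ≈ 4.21 μm; P ≈ 3.07×10¹⁶ W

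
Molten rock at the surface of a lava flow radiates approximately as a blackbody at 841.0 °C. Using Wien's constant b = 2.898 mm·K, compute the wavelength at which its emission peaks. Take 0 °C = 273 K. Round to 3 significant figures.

T = 841.0 °C + 273 = 1114.0 K.
Wien's displacement law: λ_max = b/T = (2.898×10⁻³ m·K)/(1114.0 K) = 2.601×10⁻⁶ m.
That is 2.60×10³ nm, in the infrared range.

λ_max ≈ 2.60×10³ nm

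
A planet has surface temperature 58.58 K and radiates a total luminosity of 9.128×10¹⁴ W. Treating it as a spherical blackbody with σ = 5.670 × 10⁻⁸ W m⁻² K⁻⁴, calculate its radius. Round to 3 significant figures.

R ≈ 1.04×10⁷ m

L = 4πR²σT⁴ ⇒ R = √(L/(4πσT⁴)).
σT⁴ = 0.667699 W/m², so R = √(9.128×10¹⁴/(4π×0.667699)) = 1.04×10⁷ m.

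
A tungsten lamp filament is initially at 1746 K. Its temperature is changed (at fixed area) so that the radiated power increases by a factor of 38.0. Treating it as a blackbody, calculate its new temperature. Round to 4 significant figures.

T₂ ≈ 4335 K

P ∝ T⁴, so T₂/T₁ = (P₂/P₁)^(1/4) = (38.0)^(1/4) = 2.48282.
T₂ = 1746 × 2.48282 = 4335 K.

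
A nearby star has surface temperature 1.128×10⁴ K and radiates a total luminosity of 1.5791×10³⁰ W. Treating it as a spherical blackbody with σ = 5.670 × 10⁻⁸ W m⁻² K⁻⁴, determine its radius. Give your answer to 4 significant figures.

L = 4πR²σT⁴ ⇒ R = √(L/(4πσT⁴)).
σT⁴ = 9.17951×10⁸ W/m², so R = √(1.5791×10³⁰/(4π×9.17951×10⁸)) = 1.170×10¹⁰ m.

R ≈ 1.170×10¹⁰ m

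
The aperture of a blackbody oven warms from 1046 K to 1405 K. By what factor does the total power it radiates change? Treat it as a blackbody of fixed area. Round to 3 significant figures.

P₂/P₁ ≈ 3.26

P ∝ T⁴, so P₂/P₁ = (T₂/T₁)⁴ = (1405/1046)⁴ = (1.34321)⁴ = 3.26.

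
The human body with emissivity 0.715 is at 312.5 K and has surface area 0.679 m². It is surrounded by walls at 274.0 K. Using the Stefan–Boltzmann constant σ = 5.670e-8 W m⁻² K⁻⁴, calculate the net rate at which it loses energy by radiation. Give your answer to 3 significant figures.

Area A = 0.679 m².
Net radiated power P_net = εσA(T⁴ − T₀⁴) = 0.715×5.670×10⁻⁸×0.679×(312.5⁴ − 274.0⁴).
T⁴ − T₀⁴ = 9.53674×10⁹ − 5.63641×10⁹ = 3.90033×10⁹ K⁴, so P_net = 107 W.

Net loss ≈ 107 W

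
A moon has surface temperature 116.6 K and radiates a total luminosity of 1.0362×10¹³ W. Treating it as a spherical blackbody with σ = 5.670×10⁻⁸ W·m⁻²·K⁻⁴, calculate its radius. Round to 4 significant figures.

R ≈ 2.805×10⁵ m

L = 4πR²σT⁴ ⇒ R = √(L/(4πσT⁴)).
σT⁴ = 10.4804 W/m², so R = √(1.0362×10¹³/(4π×10.4804)) = 2.805×10⁵ m.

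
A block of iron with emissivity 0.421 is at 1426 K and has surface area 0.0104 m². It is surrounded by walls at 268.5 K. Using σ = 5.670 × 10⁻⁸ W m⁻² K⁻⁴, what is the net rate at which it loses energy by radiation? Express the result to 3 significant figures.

Net loss ≈ 1.03×10³ W

Area A = 0.0104 m².
Net radiated power P_net = εσA(T⁴ − T₀⁴) = 0.421×5.670×10⁻⁸×0.0104×(1426⁴ − 268.5⁴).
T⁴ − T₀⁴ = 4.13502×10¹² − 5.19729×10⁹ = 4.12982×10¹² K⁴, so P_net = 1.03×10³ W.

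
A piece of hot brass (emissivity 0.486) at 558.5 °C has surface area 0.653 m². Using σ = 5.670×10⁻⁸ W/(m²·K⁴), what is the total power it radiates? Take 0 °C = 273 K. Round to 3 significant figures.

T = 558.5 °C + 273 = 831.5 K.
Area A = 0.653 m².
P = εσAT⁴ = 0.486 × 5.670×10⁻⁸ × 0.653 × (831.5)⁴ = 8.60×10³ W.

P ≈ 8.60×10³ W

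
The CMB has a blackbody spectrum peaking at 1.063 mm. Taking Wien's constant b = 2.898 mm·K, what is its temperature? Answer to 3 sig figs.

T ≈ 2.73 K

Wien's law gives T = b/λ_max = (2.898×10⁻³ m·K)/(1.063×10⁻³ m) = 2.73 K.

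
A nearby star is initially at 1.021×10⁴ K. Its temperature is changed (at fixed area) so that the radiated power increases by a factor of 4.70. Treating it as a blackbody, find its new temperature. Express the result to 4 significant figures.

T₂ ≈ 1.503×10⁴ K

P ∝ T⁴, so T₂/T₁ = (P₂/P₁)^(1/4) = (4.70)^(1/4) = 1.47240.
T₂ = 1.021×10⁴ × 1.47240 = 1.503×10⁴ K.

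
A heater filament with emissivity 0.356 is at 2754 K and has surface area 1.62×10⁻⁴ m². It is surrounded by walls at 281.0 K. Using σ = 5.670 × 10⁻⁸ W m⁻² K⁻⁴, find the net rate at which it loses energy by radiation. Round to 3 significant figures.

Area A = 1.62×10⁻⁴ m².
Net radiated power P_net = εσA(T⁴ − T₀⁴) = 0.356×5.670×10⁻⁸×1.62×10⁻⁴×(2754⁴ − 281.0⁴).
T⁴ − T₀⁴ = 5.75249×10¹³ − 6.23484×10⁹ = 5.75187×10¹³ K⁴, so P_net = 188 W.

Net loss ≈ 188 W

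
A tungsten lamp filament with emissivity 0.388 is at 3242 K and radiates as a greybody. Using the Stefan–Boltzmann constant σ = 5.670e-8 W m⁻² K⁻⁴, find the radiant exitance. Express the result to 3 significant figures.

Stefan–Boltzmann: I = εσT⁴ = 0.388 × 5.670×10⁻⁸ × (3242)⁴ = 2.43×10⁶ W/m².

I ≈ 2.43×10⁶ W/m²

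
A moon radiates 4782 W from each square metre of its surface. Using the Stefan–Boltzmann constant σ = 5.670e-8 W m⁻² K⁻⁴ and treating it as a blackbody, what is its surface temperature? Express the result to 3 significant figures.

I = σT⁴, so T = (I/σ)^(1/4) = (4782/(5.670×10⁻⁸))^(1/4) = 539 K.

T ≈ 539 K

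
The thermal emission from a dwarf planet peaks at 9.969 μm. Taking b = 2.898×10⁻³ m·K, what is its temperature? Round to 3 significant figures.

Wien's law gives T = b/λ_max = (2.898×10⁻³ m·K)/(9.969×10⁻⁶ m) = 291 K.

T ≈ 291 K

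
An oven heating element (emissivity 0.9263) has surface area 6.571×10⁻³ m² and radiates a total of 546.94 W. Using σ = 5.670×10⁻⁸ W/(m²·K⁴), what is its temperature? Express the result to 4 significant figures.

T ≈ 1122 K

Area A = 6.571×10⁻³ m².
P = εσAT⁴ ⇒ T = (P/(εσA))^(1/4) = (546.94/(0.9263×5.670×10⁻⁸×6.571×10⁻³))^(1/4) = 1122 K.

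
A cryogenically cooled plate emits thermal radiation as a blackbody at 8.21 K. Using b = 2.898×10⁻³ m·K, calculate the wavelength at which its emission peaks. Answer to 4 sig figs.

λ_max ≈ 0.3530 mm

Wien's displacement law: λ_max = b/T = (2.898×10⁻³ m·K)/(8.21 K) = 3.5298×10⁻⁴ m.
That is 0.3530 mm, in the infrared range.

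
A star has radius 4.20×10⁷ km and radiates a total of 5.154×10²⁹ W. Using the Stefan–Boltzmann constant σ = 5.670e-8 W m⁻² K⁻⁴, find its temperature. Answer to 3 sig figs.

Surface area A = 4πR² = 4π(4.20×10¹⁰ m)² = 2.21671×10²² m².
P = σAT⁴ ⇒ T = (P/(σA))^(1/4) = (5.154×10²⁹/(5.670×10⁻⁸×2.21671×10²²))^(1/4) = 4.50×10³ K.

T ≈ 4.50×10³ K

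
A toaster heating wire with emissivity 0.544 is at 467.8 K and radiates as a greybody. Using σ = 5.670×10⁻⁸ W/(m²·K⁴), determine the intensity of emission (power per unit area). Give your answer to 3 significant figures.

Stefan–Boltzmann: I = εσT⁴ = 0.544 × 5.670×10⁻⁸ × (467.8)⁴ = 1.48×10³ W/m².

I ≈ 1.48×10³ W/m²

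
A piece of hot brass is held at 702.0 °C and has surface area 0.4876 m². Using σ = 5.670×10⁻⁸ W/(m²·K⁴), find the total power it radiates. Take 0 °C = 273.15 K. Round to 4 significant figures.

P ≈ 2.500×10⁴ W

T = 702.0 °C + 273.15 = 975.15 K.
Area A = 0.4876 m².
P = σAT⁴ = 5.670×10⁻⁸ × 0.4876 × (975.15)⁴ = 2.500×10⁴ W.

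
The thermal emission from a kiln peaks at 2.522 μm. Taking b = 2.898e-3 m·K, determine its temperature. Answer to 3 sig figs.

Wien's law gives T = b/λ_max = (2.898×10⁻³ m·K)/(2.522×10⁻⁶ m) = 1.15×10³ K.

T ≈ 1.15×10³ K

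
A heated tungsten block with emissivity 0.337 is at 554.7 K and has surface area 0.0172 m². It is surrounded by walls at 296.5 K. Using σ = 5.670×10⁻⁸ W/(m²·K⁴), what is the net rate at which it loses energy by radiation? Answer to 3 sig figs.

Area A = 0.0172 m².
Net radiated power P_net = εσA(T⁴ − T₀⁴) = 0.337×5.670×10⁻⁸×0.0172×(554.7⁴ − 296.5⁴).
T⁴ − T₀⁴ = 9.46744×10¹⁰ − 7.72856×10⁹ = 8.69458×10¹⁰ K⁴, so P_net = 28.6 W.

Net loss ≈ 28.6 W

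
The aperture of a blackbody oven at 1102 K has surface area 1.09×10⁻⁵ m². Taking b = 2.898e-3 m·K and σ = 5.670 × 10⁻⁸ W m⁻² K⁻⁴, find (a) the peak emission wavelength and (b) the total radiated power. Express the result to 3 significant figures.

λ_max ≈ 2.63×10³ nm; P ≈ 0.911 W

(a) λ_max = b/T = 2.898×10⁻³/1102 = 2.630×10⁻⁶ m = 2.63×10³ nm.
Area A = 1.09×10⁻⁵ m².
(b) P = σAT⁴ = 5.670×10⁻⁸×1.09×10⁻⁵×(1102)⁴ = 0.911 W.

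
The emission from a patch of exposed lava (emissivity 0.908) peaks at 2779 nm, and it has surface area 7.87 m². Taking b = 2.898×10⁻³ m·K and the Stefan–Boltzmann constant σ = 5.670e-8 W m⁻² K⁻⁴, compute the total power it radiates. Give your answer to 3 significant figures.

P ≈ 4.79×10⁵ W

Wien's law: T = b/λ_max = 2.898×10⁻³/2.779×10⁻⁶ = 1042.82 K.
Area A = 7.87 m².
Then P = εσAT⁴ = 0.908×5.670×10⁻⁸×7.87×(1042.82)⁴ = 4.79×10⁵ W.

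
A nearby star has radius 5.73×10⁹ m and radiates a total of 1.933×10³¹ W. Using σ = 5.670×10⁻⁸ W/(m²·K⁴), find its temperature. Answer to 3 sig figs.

T ≈ 3.01×10⁴ K

Surface area A = 4πR² = 4π(5.73×10⁹ m)² = 4.12590×10²⁰ m².
P = σAT⁴ ⇒ T = (P/(σA))^(1/4) = (1.933×10³¹/(5.670×10⁻⁸×4.12590×10²⁰))^(1/4) = 3.01×10⁴ K.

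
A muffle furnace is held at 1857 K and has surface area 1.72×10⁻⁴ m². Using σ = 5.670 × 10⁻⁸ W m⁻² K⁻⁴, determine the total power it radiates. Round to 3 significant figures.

P ≈ 116 W

Area A = 1.72×10⁻⁴ m².
P = σAT⁴ = 5.670×10⁻⁸ × 1.72×10⁻⁴ × (1857)⁴ = 116 W.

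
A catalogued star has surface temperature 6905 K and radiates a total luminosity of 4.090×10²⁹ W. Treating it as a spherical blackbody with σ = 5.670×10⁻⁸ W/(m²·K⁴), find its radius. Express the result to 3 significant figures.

L = 4πR²σT⁴ ⇒ R = √(L/(4πσT⁴)).
σT⁴ = 1.28896×10⁸ W/m², so R = √(4.090×10²⁹/(4π×1.28896×10⁸)) = 1.59×10¹⁰ m.

R ≈ 1.59×10¹⁰ m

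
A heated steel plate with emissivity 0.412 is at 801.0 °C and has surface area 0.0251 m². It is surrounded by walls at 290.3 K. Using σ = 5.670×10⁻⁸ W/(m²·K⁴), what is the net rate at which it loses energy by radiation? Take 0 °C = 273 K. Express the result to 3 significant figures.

T = 801.0 °C + 273 = 1074.0 K.
Area A = 0.0251 m².
Net radiated power P_net = εσA(T⁴ − T₀⁴) = 0.412×5.670×10⁻⁸×0.0251×(1074.0⁴ − 290.3⁴).
T⁴ − T₀⁴ = 1.33051×10¹² − 7.10212×10⁹ = 1.32341×10¹² K⁴, so P_net = 776 W.

Net loss ≈ 776 W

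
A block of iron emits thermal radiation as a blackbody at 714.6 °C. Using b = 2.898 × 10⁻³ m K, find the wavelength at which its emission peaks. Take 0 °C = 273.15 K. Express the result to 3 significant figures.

T = 714.6 °C + 273.15 = 987.75 K.
Wien's displacement law: λ_max = b/T = (2.898×10⁻³ m·K)/(987.75 K) = 2.934×10⁻⁶ m.
That is 2.93×10³ nm, in the infrared range.

λ_max ≈ 2.93×10³ nm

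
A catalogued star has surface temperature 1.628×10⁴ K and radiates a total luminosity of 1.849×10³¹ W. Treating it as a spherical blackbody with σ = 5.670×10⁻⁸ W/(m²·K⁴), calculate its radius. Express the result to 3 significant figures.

L = 4πR²σT⁴ ⇒ R = √(L/(4πσT⁴)).
σT⁴ = 3.98291×10⁹ W/m², so R = √(1.849×10³¹/(4π×3.98291×10⁹)) = 1.92×10¹⁰ m.

R ≈ 1.92×10¹⁰ m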